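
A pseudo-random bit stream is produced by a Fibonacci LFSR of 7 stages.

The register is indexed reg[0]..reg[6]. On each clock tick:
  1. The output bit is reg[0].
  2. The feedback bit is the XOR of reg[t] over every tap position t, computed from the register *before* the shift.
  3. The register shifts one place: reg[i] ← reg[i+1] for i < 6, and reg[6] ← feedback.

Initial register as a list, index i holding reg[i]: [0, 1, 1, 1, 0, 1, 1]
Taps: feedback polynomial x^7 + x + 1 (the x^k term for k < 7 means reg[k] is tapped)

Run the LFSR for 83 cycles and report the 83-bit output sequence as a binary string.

step | reg (before) | out | fb
   0 | 0111011 | 0 | 1
   1 | 1110111 | 1 | 0
   2 | 1101110 | 1 | 0
   3 | 1011100 | 1 | 1
   4 | 0111001 | 0 | 1
   5 | 1110011 | 1 | 0
   6 | 1100110 | 1 | 0
   7 | 1001100 | 1 | 1
   8 | 0011001 | 0 | 0
   9 | 0110010 | 0 | 1
  10 | 1100101 | 1 | 0
  11 | 1001010 | 1 | 1
  12 | 0010101 | 0 | 0
  13 | 0101010 | 0 | 1
  14 | 1010101 | 1 | 1
  15 | 0101011 | 0 | 1
  16 | 1010111 | 1 | 1
  17 | 0101111 | 0 | 1
  18 | 1011111 | 1 | 1
  19 | 0111111 | 0 | 1
  20 | 1111111 | 1 | 0
  21 | 1111110 | 1 | 0
  22 | 1111100 | 1 | 0
  23 | 1111000 | 1 | 0
  24 | 1110000 | 1 | 0
  25 | 1100000 | 1 | 0
  26 | 1000000 | 1 | 1
  27 | 0000001 | 0 | 0
  28 | 0000010 | 0 | 0
  29 | 0000100 | 0 | 0
  30 | 0001000 | 0 | 0
  31 | 0010000 | 0 | 0
  32 | 0100000 | 0 | 1
  33 | 1000001 | 1 | 1
  34 | 0000011 | 0 | 0
  35 | 0000110 | 0 | 0
  36 | 0001100 | 0 | 0
  37 | 0011000 | 0 | 0
  38 | 0110000 | 0 | 1
  39 | 1100001 | 1 | 0
  40 | 1000010 | 1 | 1
  41 | 0000101 | 0 | 0
  42 | 0001010 | 0 | 0
  43 | 0010100 | 0 | 0
  44 | 0101000 | 0 | 1
  45 | 1010001 | 1 | 1
  46 | 0100011 | 0 | 1
  47 | 1000111 | 1 | 1
  48 | 0001111 | 0 | 0
  49 | 0011110 | 0 | 0
  50 | 0111100 | 0 | 1
  51 | 1111001 | 1 | 0
  52 | 1110010 | 1 | 0
  53 | 1100100 | 1 | 0
  54 | 1001000 | 1 | 1
  55 | 0010001 | 0 | 0
  56 | 0100010 | 0 | 1
  57 | 1000101 | 1 | 1
  58 | 0001011 | 0 | 0
  59 | 0010110 | 0 | 0
  60 | 0101100 | 0 | 1
  61 | 1011001 | 1 | 1
  62 | 0110011 | 0 | 1
  63 | 1100111 | 1 | 0
  64 | 1001110 | 1 | 1
  65 | 0011101 | 0 | 0
  66 | 0111010 | 0 | 1
  67 | 1110101 | 1 | 0
  68 | 1101010 | 1 | 0
  69 | 1010100 | 1 | 1
  70 | 0101001 | 0 | 1
  71 | 1010011 | 1 | 1
  72 | 0100111 | 0 | 1
  73 | 1001111 | 1 | 1
  74 | 0011111 | 0 | 0
  75 | 0111110 | 0 | 1
  76 | 1111101 | 1 | 0
  77 | 1111010 | 1 | 0
  78 | 1110100 | 1 | 0
  79 | 1101000 | 1 | 0
  80 | 1010000 | 1 | 1
  81 | 0100001 | 0 | 1
  82 | 1000011 | 1 | 1

01110111001100101010111111100000010000011000010100011110010001011001110101001111101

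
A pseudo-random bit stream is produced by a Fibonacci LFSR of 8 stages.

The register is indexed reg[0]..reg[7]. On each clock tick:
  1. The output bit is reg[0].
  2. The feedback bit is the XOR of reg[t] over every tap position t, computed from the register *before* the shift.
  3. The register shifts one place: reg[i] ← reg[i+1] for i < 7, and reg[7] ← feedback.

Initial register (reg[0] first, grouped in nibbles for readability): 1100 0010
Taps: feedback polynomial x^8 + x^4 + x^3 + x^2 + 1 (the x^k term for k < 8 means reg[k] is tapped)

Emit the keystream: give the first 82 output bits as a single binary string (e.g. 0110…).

1100001011110001101000000010001110001001011100000011001001001101110010000010101101

k : reg_k → out_k, fb_k
0: 11000010 → 1, fb=1
1: 10000101 → 1, fb=1
2: 00001011 → 0, fb=1
3: 00010111 → 0, fb=1
4: 00101111 → 0, fb=0
5: 01011110 → 0, fb=0
6: 10111100 → 1, fb=0
7: 01111000 → 0, fb=1
8: 11110001 → 1, fb=1
9: 11100011 → 1, fb=0
10: 11000110 → 1, fb=1
11: 10001101 → 1, fb=0
12: 00011010 → 0, fb=0
13: 00110100 → 0, fb=0
14: 01101000 → 0, fb=0
15: 11010000 → 1, fb=0
16: 10100000 → 1, fb=0
17: 01000000 → 0, fb=0
18: 10000000 → 1, fb=1
19: 00000001 → 0, fb=0
20: 00000010 → 0, fb=0
21: 00000100 → 0, fb=0
22: 00001000 → 0, fb=1
23: 00010001 → 0, fb=1
24: 00100011 → 0, fb=1
25: 01000111 → 0, fb=0
26: 10001110 → 1, fb=0
27: 00011100 → 0, fb=0
28: 00111000 → 0, fb=1
29: 01110001 → 0, fb=0
30: 11100010 → 1, fb=0
31: 11000100 → 1, fb=1
32: 10001001 → 1, fb=0
33: 00010010 → 0, fb=1
34: 00100101 → 0, fb=1
35: 01001011 → 0, fb=1
36: 10010111 → 1, fb=0
37: 00101110 → 0, fb=0
38: 01011100 → 0, fb=0
39: 10111000 → 1, fb=0
40: 01110000 → 0, fb=0
41: 11100000 → 1, fb=0
42: 11000000 → 1, fb=1
43: 10000001 → 1, fb=1
44: 00000011 → 0, fb=0
45: 00000110 → 0, fb=0
46: 00001100 → 0, fb=1
47: 00011001 → 0, fb=0
48: 00110010 → 0, fb=0
49: 01100100 → 0, fb=1
50: 11001001 → 1, fb=0
51: 10010010 → 1, fb=0
52: 00100100 → 0, fb=1
53: 01001001 → 0, fb=1
54: 10010011 → 1, fb=0
55: 00100110 → 0, fb=1
56: 01001101 → 0, fb=1
57: 10011011 → 1, fb=1
58: 00110111 → 0, fb=0
59: 01101110 → 0, fb=0
60: 11011100 → 1, fb=1
61: 10111001 → 1, fb=0
62: 01110010 → 0, fb=0
63: 11100100 → 1, fb=0
64: 11001000 → 1, fb=0
65: 10010000 → 1, fb=0
66: 00100000 → 0, fb=1
67: 01000001 → 0, fb=0
68: 10000010 → 1, fb=1
69: 00000101 → 0, fb=0
70: 00001010 → 0, fb=1
71: 00010101 → 0, fb=1
72: 00101011 → 0, fb=0
73: 01010110 → 0, fb=1
74: 10101101 → 1, fb=1
75: 01011011 → 0, fb=0
76: 10110110 → 1, fb=1
77: 01101101 → 0, fb=0
78: 11011010 → 1, fb=1
79: 10110101 → 1, fb=1
80: 01101011 → 0, fb=0
81: 11010110 → 1, fb=0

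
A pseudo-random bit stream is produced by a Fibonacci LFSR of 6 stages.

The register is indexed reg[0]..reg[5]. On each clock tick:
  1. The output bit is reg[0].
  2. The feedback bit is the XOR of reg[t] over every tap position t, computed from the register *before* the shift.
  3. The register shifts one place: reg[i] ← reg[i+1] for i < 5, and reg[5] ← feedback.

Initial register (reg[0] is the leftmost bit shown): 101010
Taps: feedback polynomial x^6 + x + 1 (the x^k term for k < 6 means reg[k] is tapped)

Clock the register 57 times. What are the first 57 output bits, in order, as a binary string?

step | reg (before) | out | fb
   0 | 101010 | 1 | 1
   1 | 010101 | 0 | 1
   2 | 101011 | 1 | 1
   3 | 010111 | 0 | 1
   4 | 101111 | 1 | 1
   5 | 011111 | 0 | 1
   6 | 111111 | 1 | 0
   7 | 111110 | 1 | 0
   8 | 111100 | 1 | 0
   9 | 111000 | 1 | 0
  10 | 110000 | 1 | 0
  11 | 100000 | 1 | 1
  12 | 000001 | 0 | 0
  13 | 000010 | 0 | 0
  14 | 000100 | 0 | 0
  15 | 001000 | 0 | 0
  16 | 010000 | 0 | 1
  17 | 100001 | 1 | 1
  18 | 000011 | 0 | 0
  19 | 000110 | 0 | 0
  20 | 001100 | 0 | 0
  21 | 011000 | 0 | 1
  22 | 110001 | 1 | 0
  23 | 100010 | 1 | 1
  24 | 000101 | 0 | 0
  25 | 001010 | 0 | 0
  26 | 010100 | 0 | 1
  27 | 101001 | 1 | 1
  28 | 010011 | 0 | 1
  29 | 100111 | 1 | 1
  30 | 001111 | 0 | 0
  31 | 011110 | 0 | 1
  32 | 111101 | 1 | 0
  33 | 111010 | 1 | 0
  34 | 110100 | 1 | 0
  35 | 101000 | 1 | 1
  36 | 010001 | 0 | 1
  37 | 100011 | 1 | 1
  38 | 000111 | 0 | 0
  39 | 001110 | 0 | 0
  40 | 011100 | 0 | 1
  41 | 111001 | 1 | 0
  42 | 110010 | 1 | 0
  43 | 100100 | 1 | 1
  44 | 001001 | 0 | 0
  45 | 010010 | 0 | 1
  46 | 100101 | 1 | 1
  47 | 001011 | 0 | 0
  48 | 010110 | 0 | 1
  49 | 101101 | 1 | 1
  50 | 011011 | 0 | 1
  51 | 110111 | 1 | 0
  52 | 101110 | 1 | 1
  53 | 011101 | 0 | 1
  54 | 111011 | 1 | 0
  55 | 110110 | 1 | 0
  56 | 101100 | 1 | 1

101010111111000001000011000101001111010001110010010110111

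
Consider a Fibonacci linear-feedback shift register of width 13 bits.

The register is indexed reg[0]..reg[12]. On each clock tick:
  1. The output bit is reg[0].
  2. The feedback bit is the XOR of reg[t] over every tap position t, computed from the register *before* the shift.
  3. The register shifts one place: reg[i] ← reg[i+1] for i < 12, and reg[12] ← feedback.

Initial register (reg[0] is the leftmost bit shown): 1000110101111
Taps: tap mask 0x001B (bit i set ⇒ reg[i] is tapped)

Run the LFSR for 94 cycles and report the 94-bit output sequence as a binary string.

tick  register→output (feedback)
  0  1000110101111→1 (0)
  1  0001101011110→0 (0)
  2  0011010111100→0 (1)
  3  0110101111001→0 (0)
  4  1101011110010→1 (1)
  5  1010111100101→1 (0)
  6  0101111001010→0 (1)
  7  1011110010101→1 (1)
  8  0111100101011→0 (1)
  9  1111001010111→1 (1)
 10  1110010101111→1 (0)
 11  1100101011110→1 (1)
 12  1001010111101→1 (0)
 13  0010101111010→0 (1)
 14  0101011110101→0 (0)
 15  1010111101010→1 (0)
 16  0101111010100→0 (1)
 17  1011110101001→1 (1)
 18  0111101010011→0 (1)
 19  1111010100111→1 (1)
 20  1110101001111→1 (1)
 21  1101010011111→1 (1)
 22  1010100111111→1 (0)
 23  0101001111110→0 (0)
 24  1010011111100→1 (1)
 25  0100111111001→0 (0)
 26  1001111110010→1 (1)
 27  0011111100101→0 (0)
 28  0111111001010→0 (1)
 29  1111110010101→1 (0)
 30  1111100101010→1 (0)
 31  1111001010100→1 (1)
 32  1110010101001→1 (0)
 33  1100101010010→1 (1)
 34  1001010100101→1 (0)
 35  0010101001010→0 (1)
 36  0101010010101→0 (0)
 37  1010100101010→1 (0)
 38  0101001010100→0 (0)
 39  1010010101000→1 (1)
 40  0100101010001→0 (0)
 41  1001010100010→1 (0)
 42  0010101000100→0 (1)
 43  0101010001001→0 (0)
 44  1010100010010→1 (0)
 45  0101000100100→0 (0)
 46  1010001001000→1 (1)
 47  0100010010001→0 (1)
 48  1000100100011→1 (0)
 49  0001001000110→0 (1)
 50  0010010001101→0 (0)
 51  0100100011010→0 (0)
 52  1001000110100→1 (0)
 53  0010001101000→0 (0)
 54  0100011010000→0 (1)
 55  1000110100001→1 (0)
 56  0001101000010→0 (0)
 57  0011010000100→0 (1)
 58  0110100001001→0 (0)
 59  1101000010010→1 (1)
 60  1010000100101→1 (1)
 61  0100001001011→0 (1)
 62  1000010010111→1 (1)
 63  0000100101111→0 (1)
 64  0001001011111→0 (1)
 65  0010010111111→0 (0)
 66  0100101111110→0 (0)
 67  1001011111100→1 (0)
 68  0010111111000→0 (1)
 69  0101111110001→0 (1)
 70  1011111100011→1 (1)
 71  0111111000111→0 (1)
 72  1111110001111→1 (0)
 73  1111100011110→1 (0)
 74  1111000111100→1 (1)
 75  1110001111001→1 (0)
 76  1100011110010→1 (0)
 77  1000111100100→1 (0)
 78  0001111001000→0 (0)
 79  0011110010000→0 (0)
 80  0111100100000→0 (1)
 81  1111001000001→1 (1)
 82  1110010000011→1 (0)
 83  1100100000110→1 (1)
 84  1001000001101→1 (0)
 85  0010000011010→0 (0)
 86  0100000110100→0 (1)
 87  1000001101001→1 (1)
 88  0000011010011→0 (0)
 89  0000110100110→0 (1)
 90  0001101001101→0 (0)
 91  0011010011010→0 (1)
 92  0110100110101→0 (0)
 93  1101001101010→1 (1)

1000110101111001010111101010011111100101010010101000100100011010000100101111110001111001000001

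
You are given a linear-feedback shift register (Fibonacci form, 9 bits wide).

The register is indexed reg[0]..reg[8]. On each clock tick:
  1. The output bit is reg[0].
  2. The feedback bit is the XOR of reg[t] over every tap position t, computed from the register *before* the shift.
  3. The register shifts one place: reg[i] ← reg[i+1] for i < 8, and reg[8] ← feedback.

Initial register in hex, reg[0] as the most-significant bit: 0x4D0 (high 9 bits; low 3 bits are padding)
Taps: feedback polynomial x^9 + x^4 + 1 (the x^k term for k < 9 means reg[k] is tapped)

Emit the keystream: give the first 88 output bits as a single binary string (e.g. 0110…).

0100110101001100110000000110001100101000110100101111111010001011000111010110010110011110

step | reg (before) | out | fb
   0 | 010011010 | 0 | 1
   1 | 100110101 | 1 | 0
   2 | 001101010 | 0 | 0
   3 | 011010100 | 0 | 1
   4 | 110101001 | 1 | 1
   5 | 101010011 | 1 | 0
   6 | 010100110 | 0 | 0
   7 | 101001100 | 1 | 1
   8 | 010011001 | 0 | 1
   9 | 100110011 | 1 | 0
  10 | 001100110 | 0 | 0
  11 | 011001100 | 0 | 0
  12 | 110011000 | 1 | 0
  13 | 100110000 | 1 | 0
  14 | 001100000 | 0 | 0
  15 | 011000000 | 0 | 0
  16 | 110000000 | 1 | 1
  17 | 100000001 | 1 | 1
  18 | 000000011 | 0 | 0
  19 | 000000110 | 0 | 0
  20 | 000001100 | 0 | 0
  21 | 000011000 | 0 | 1
  22 | 000110001 | 0 | 1
  23 | 001100011 | 0 | 0
  24 | 011000110 | 0 | 0
  25 | 110001100 | 1 | 1
  26 | 100011001 | 1 | 0
  27 | 000110010 | 0 | 1
  28 | 001100101 | 0 | 0
  29 | 011001010 | 0 | 0
  30 | 110010100 | 1 | 0
  31 | 100101000 | 1 | 1
  32 | 001010001 | 0 | 1
  33 | 010100011 | 0 | 0
  34 | 101000110 | 1 | 1
  35 | 010001101 | 0 | 0
  36 | 100011010 | 1 | 0
  37 | 000110100 | 0 | 1
  38 | 001101001 | 0 | 0
  39 | 011010010 | 0 | 1
  40 | 110100101 | 1 | 1
  41 | 101001011 | 1 | 1
  42 | 010010111 | 0 | 1
  43 | 100101111 | 1 | 1
  44 | 001011111 | 0 | 1
  45 | 010111111 | 0 | 1
  46 | 101111111 | 1 | 0
  47 | 011111110 | 0 | 1
  48 | 111111101 | 1 | 0
  49 | 111111010 | 1 | 0
  50 | 111110100 | 1 | 0
  51 | 111101000 | 1 | 1
  52 | 111010001 | 1 | 0
  53 | 110100010 | 1 | 1
  54 | 101000101 | 1 | 1
  55 | 010001011 | 0 | 0
  56 | 100010110 | 1 | 0
  57 | 000101100 | 0 | 0
  58 | 001011000 | 0 | 1
  59 | 010110001 | 0 | 1
  60 | 101100011 | 1 | 1
  61 | 011000111 | 0 | 0
  62 | 110001110 | 1 | 1
  63 | 100011101 | 1 | 0
  64 | 000111010 | 0 | 1
  65 | 001110101 | 0 | 1
  66 | 011101011 | 0 | 0
  67 | 111010110 | 1 | 0
  68 | 110101100 | 1 | 1
  69 | 101011001 | 1 | 0
  70 | 010110010 | 0 | 1
  71 | 101100101 | 1 | 1
  72 | 011001011 | 0 | 0
  73 | 110010110 | 1 | 0
  74 | 100101100 | 1 | 1
  75 | 001011001 | 0 | 1
  76 | 010110011 | 0 | 1
  77 | 101100111 | 1 | 1
  78 | 011001111 | 0 | 0
  79 | 110011110 | 1 | 0
  80 | 100111100 | 1 | 0
  81 | 001111000 | 0 | 1
  82 | 011110001 | 0 | 1
  83 | 111100011 | 1 | 1
  84 | 111000111 | 1 | 1
  85 | 110001111 | 1 | 1
  86 | 100011111 | 1 | 0
  87 | 000111110 | 0 | 1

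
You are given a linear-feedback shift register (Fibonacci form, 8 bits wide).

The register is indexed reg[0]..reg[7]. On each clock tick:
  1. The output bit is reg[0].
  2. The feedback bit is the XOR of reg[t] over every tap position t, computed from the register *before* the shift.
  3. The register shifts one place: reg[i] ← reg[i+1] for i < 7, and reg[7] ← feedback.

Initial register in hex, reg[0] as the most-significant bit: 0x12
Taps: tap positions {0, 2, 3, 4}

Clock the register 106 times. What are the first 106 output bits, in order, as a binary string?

k : reg_k → out_k, fb_k
0: 00010010 → 0, fb=1
1: 00100101 → 0, fb=1
2: 01001011 → 0, fb=1
3: 10010111 → 1, fb=0
4: 00101110 → 0, fb=0
5: 01011100 → 0, fb=0
6: 10111000 → 1, fb=0
7: 01110000 → 0, fb=0
8: 11100000 → 1, fb=0
9: 11000000 → 1, fb=1
10: 10000001 → 1, fb=1
11: 00000011 → 0, fb=0
12: 00000110 → 0, fb=0
13: 00001100 → 0, fb=1
14: 00011001 → 0, fb=0
15: 00110010 → 0, fb=0
16: 01100100 → 0, fb=1
17: 11001001 → 1, fb=0
18: 10010010 → 1, fb=0
19: 00100100 → 0, fb=1
20: 01001001 → 0, fb=1
21: 10010011 → 1, fb=0
22: 00100110 → 0, fb=1
23: 01001101 → 0, fb=1
24: 10011011 → 1, fb=1
25: 00110111 → 0, fb=0
26: 01101110 → 0, fb=0
27: 11011100 → 1, fb=1
28: 10111001 → 1, fb=0
29: 01110010 → 0, fb=0
30: 11100100 → 1, fb=0
31: 11001000 → 1, fb=0
32: 10010000 → 1, fb=0
33: 00100000 → 0, fb=1
34: 01000001 → 0, fb=0
35: 10000010 → 1, fb=1
36: 00000101 → 0, fb=0
37: 00001010 → 0, fb=1
38: 00010101 → 0, fb=1
39: 00101011 → 0, fb=0
40: 01010110 → 0, fb=1
41: 10101101 → 1, fb=1
42: 01011011 → 0, fb=0
43: 10110110 → 1, fb=1
44: 01101101 → 0, fb=0
45: 11011010 → 1, fb=1
46: 10110101 → 1, fb=1
47: 01101011 → 0, fb=0
48: 11010110 → 1, fb=0
49: 10101100 → 1, fb=1
50: 01011001 → 0, fb=0
51: 10110010 → 1, fb=1
52: 01100101 → 0, fb=1
53: 11001011 → 1, fb=0
54: 10010110 → 1, fb=0
55: 00101100 → 0, fb=0
56: 01011000 → 0, fb=0
57: 10110000 → 1, fb=1
58: 01100001 → 0, fb=1
59: 11000011 → 1, fb=1
60: 10000111 → 1, fb=1
61: 00001111 → 0, fb=1
62: 00011111 → 0, fb=0
63: 00111110 → 0, fb=1
64: 01111101 → 0, fb=1
65: 11111011 → 1, fb=0
66: 11110110 → 1, fb=1
67: 11101101 → 1, fb=1
68: 11011011 → 1, fb=1
69: 10110111 → 1, fb=1
70: 01101111 → 0, fb=0
71: 11011110 → 1, fb=1
72: 10111101 → 1, fb=0
73: 01111010 → 0, fb=1
74: 11110101 → 1, fb=1
75: 11101011 → 1, fb=1
76: 11010111 → 1, fb=0
77: 10101110 → 1, fb=1
78: 01011101 → 0, fb=0
79: 10111010 → 1, fb=0
80: 01110100 → 0, fb=0
81: 11101000 → 1, fb=1
82: 11010001 → 1, fb=0
83: 10100010 → 1, fb=0
84: 01000100 → 0, fb=0
85: 10001000 → 1, fb=0
86: 00010000 → 0, fb=1
87: 00100001 → 0, fb=1
88: 01000011 → 0, fb=0
89: 10000110 → 1, fb=1
90: 00001101 → 0, fb=1
91: 00011011 → 0, fb=0
92: 00110110 → 0, fb=0
93: 01101100 → 0, fb=0
94: 11011000 → 1, fb=1
95: 10110001 → 1, fb=1
96: 01100011 → 0, fb=1
97: 11000111 → 1, fb=1
98: 10001111 → 1, fb=0
99: 00011110 → 0, fb=0
100: 00111100 → 0, fb=1
101: 01111001 → 0, fb=1
102: 11110011 → 1, fb=1
103: 11100111 → 1, fb=0
104: 11001110 → 1, fb=0
105: 10011100 → 1, fb=1

0001001011100000011001001001101110010000010101101101011001011000011111011011110101110100010000110110001111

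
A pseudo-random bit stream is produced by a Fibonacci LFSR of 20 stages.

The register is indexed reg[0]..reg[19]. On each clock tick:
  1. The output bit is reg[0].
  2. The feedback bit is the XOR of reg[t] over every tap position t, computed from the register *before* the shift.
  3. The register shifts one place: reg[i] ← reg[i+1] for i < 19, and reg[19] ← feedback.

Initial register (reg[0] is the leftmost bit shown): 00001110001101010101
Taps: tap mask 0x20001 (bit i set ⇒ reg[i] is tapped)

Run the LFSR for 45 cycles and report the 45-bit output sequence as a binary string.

k : reg_k → out_k, fb_k
0: 00001110001101010101 → 0, fb=1
1: 00011100011010101011 → 0, fb=0
2: 00111000110101010110 → 0, fb=1
3: 01110001101010101101 → 0, fb=1
4: 11100011010101011011 → 1, fb=1
5: 11000110101010110111 → 1, fb=0
6: 10001101010101101110 → 1, fb=0
7: 00011010101011011100 → 0, fb=1
8: 00110101010110111001 → 0, fb=0
9: 01101010101101110010 → 0, fb=0
10: 11010101011011100100 → 1, fb=0
11: 10101010110111001000 → 1, fb=1
12: 01010101101110010001 → 0, fb=0
13: 10101011011100100010 → 1, fb=1
14: 01010110111001000101 → 0, fb=1
15: 10101101110010001011 → 1, fb=1
16: 01011011100100010111 → 0, fb=1
17: 10110111001000101111 → 1, fb=0
18: 01101110010001011110 → 0, fb=1
19: 11011100100010111101 → 1, fb=0
20: 10111001000101111010 → 1, fb=1
21: 01110010001011110101 → 0, fb=1
22: 11100100010111101011 → 1, fb=1
23: 11001000101111010111 → 1, fb=0
24: 10010001011110101110 → 1, fb=0
25: 00100010111101011100 → 0, fb=1
26: 01000101111010111001 → 0, fb=0
27: 10001011110101110010 → 1, fb=1
28: 00010111101011100101 → 0, fb=1
29: 00101111010111001011 → 0, fb=0
30: 01011110101110010110 → 0, fb=1
31: 10111101011100101101 → 1, fb=0
32: 01111010111001011010 → 0, fb=0
33: 11110101110010110100 → 1, fb=0
34: 11101011100101101000 → 1, fb=1
35: 11010111001011010001 → 1, fb=1
36: 10101110010110100011 → 1, fb=1
37: 01011100101101000111 → 0, fb=1
38: 10111001011010001111 → 1, fb=0
39: 01110010110100011110 → 0, fb=1
40: 11100101101000111101 → 1, fb=0
41: 11001011010001111010 → 1, fb=1
42: 10010110100011110101 → 1, fb=0
43: 00101101000111101010 → 0, fb=0
44: 01011010001111010100 → 0, fb=1

000011100011010101011011100100010111101011100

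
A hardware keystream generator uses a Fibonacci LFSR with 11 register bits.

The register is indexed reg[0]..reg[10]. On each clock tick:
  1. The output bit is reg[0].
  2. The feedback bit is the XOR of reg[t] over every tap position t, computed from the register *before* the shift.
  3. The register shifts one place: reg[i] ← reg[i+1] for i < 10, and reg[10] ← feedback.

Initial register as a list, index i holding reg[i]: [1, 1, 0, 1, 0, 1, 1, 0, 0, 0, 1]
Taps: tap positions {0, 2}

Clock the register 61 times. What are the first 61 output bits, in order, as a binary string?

1101011000110001110111101101010010110000110011100111111011110

tick  register→output (feedback)
  0  11010110001→1 (1)
  1  10101100011→1 (0)
  2  01011000110→0 (0)
  3  10110001100→1 (0)
  4  01100011000→0 (1)
  5  11000110001→1 (1)
  6  10001100011→1 (1)
  7  00011000111→0 (0)
  8  00110001110→0 (1)
  9  01100011101→0 (1)
 10  11000111011→1 (1)
 11  10001110111→1 (1)
 12  00011101111→0 (0)
 13  00111011110→0 (1)
 14  01110111101→0 (1)
 15  11101111011→1 (0)
 16  11011110110→1 (1)
 17  10111101101→1 (0)
 18  01111011010→0 (1)
 19  11110110101→1 (0)
 20  11101101010→1 (0)
 21  11011010100→1 (1)
 22  10110101001→1 (0)
 23  01101010010→0 (1)
 24  11010100101→1 (1)
 25  10101001011→1 (0)
 26  01010010110→0 (0)
 27  10100101100→1 (0)
 28  01001011000→0 (0)
 29  10010110000→1 (1)
 30  00101100001→0 (1)
 31  01011000011→0 (0)
 32  10110000110→1 (0)
 33  01100001100→0 (1)
 34  11000011001→1 (1)
 35  10000110011→1 (1)
 36  00001100111→0 (0)
 37  00011001110→0 (0)
 38  00110011100→0 (1)
 39  01100111001→0 (1)
 40  11001110011→1 (1)
 41  10011100111→1 (1)
 42  00111001111→0 (1)
 43  01110011111→0 (1)
 44  11100111111→1 (0)
 45  11001111110→1 (1)
 46  10011111101→1 (1)
 47  00111111011→0 (1)
 48  01111110111→0 (1)
 49  11111101111→1 (0)
 50  11111011110→1 (0)
 51  11110111100→1 (0)
 52  11101111000→1 (0)
 53  11011110000→1 (1)
 54  10111100001→1 (0)
 55  01111000010→0 (1)
 56  11110000101→1 (0)
 57  11100001010→1 (0)
 58  11000010100→1 (1)
 59  10000101001→1 (1)
 60  00001010011→0 (0)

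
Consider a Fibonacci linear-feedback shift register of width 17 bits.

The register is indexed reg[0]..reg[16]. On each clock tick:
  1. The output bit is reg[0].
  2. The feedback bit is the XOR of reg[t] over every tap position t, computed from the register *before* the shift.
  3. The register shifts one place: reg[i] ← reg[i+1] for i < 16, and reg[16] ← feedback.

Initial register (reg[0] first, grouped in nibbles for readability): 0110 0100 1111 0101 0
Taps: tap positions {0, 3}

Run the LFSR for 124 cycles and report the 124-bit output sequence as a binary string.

tick  register→output (feedback)
  0  01100100111101010→0 (0)
  1  11001001111010100→1 (1)
  2  10010011110101001→1 (0)
  3  00100111101010010→0 (0)
  4  01001111010100100→0 (0)
  5  10011110101001000→1 (0)
  6  00111101010010000→0 (1)
  7  01111010100100001→0 (1)
  8  11110101001000011→1 (0)
  9  11101010010000110→1 (1)
 10  11010100100001101→1 (0)
 11  10101001000011010→1 (1)
 12  01010010000110101→0 (1)
 13  10100100001101011→1 (1)
 14  01001000011010111→0 (0)
 15  10010000110101110→1 (0)
 16  00100001101011100→0 (0)
 17  01000011010111000→0 (0)
 18  10000110101110000→1 (1)
 19  00001101011100001→0 (0)
 20  00011010111000010→0 (1)
 21  00110101110000101→0 (1)
 22  01101011100001011→0 (0)
 23  11010111000010110→1 (0)
 24  10101110000101100→1 (1)
 25  01011100001011001→0 (1)
 26  10111000010110011→1 (0)
 27  01110000101100110→0 (1)
 28  11100001011001101→1 (1)
 29  11000010110011011→1 (1)
 30  10000101100110111→1 (1)
 31  00001011001101111→0 (0)
 32  00010110011011110→0 (1)
 33  00101100110111101→0 (0)
 34  01011001101111010→0 (1)
 35  10110011011110101→1 (0)
 36  01100110111101010→0 (0)
 37  11001101111010100→1 (1)
 38  10011011110101001→1 (0)
 39  00110111101010010→0 (1)
 40  01101111010100101→0 (0)
 41  11011110101001010→1 (0)
 42  10111101010010100→1 (0)
 43  01111010100101000→0 (1)
 44  11110101001010001→1 (0)
 45  11101010010100010→1 (1)
 46  11010100101000101→1 (0)
 47  10101001010001010→1 (1)
 48  01010010100010101→0 (1)
 49  10100101000101011→1 (1)
 50  01001010001010111→0 (0)
 51  10010100010101110→1 (0)
 52  00101000101011100→0 (0)
 53  01010001010111000→0 (1)
 54  10100010101110001→1 (1)
 55  01000101011100011→0 (0)
 56  10001010111000110→1 (1)
 57  00010101110001101→0 (1)
 58  00101011100011011→0 (0)
 59  01010111000110110→0 (1)
 60  10101110001101101→1 (1)
 61  01011100011011011→0 (1)
 62  10111000110110111→1 (0)
 63  01110001101101110→0 (1)
 64  11100011011011101→1 (1)
 65  11000110110111011→1 (1)
 66  10001101101110111→1 (1)
 67  00011011011101111→0 (1)
 68  00110110111011111→0 (1)
 69  01101101110111111→0 (0)
 70  11011011101111110→1 (0)
 71  10110111011111100→1 (0)
 72  01101110111111000→0 (0)
 73  11011101111110000→1 (0)
 74  10111011111100000→1 (0)
 75  01110111111000000→0 (1)
 76  11101111110000001→1 (1)
 77  11011111100000011→1 (0)
 78  10111111000000110→1 (0)
 79  01111110000001100→0 (1)
 80  11111100000011001→1 (0)
 81  11111000000110010→1 (0)
 82  11110000001100100→1 (0)
 83  11100000011001000→1 (1)
 84  11000000110010001→1 (1)
 85  10000001100100011→1 (1)
 86  00000011001000111→0 (0)
 87  00000110010001110→0 (0)
 88  00001100100011100→0 (0)
 89  00011001000111000→0 (1)
 90  00110010001110001→0 (1)
 91  01100100011100011→0 (0)
 92  11001000111000110→1 (1)
 93  10010001110001101→1 (0)
 94  00100011100011010→0 (0)
 95  01000111000110100→0 (0)
 96  10001110001101000→1 (1)
 97  00011100011010001→0 (1)
 98  00111000110100011→0 (1)
 99  01110001101000111→0 (1)
100  11100011010001111→1 (1)
101  11000110100011111→1 (1)
102  10001101000111111→1 (1)
103  00011010001111111→0 (1)
104  00110100011111111→0 (1)
105  01101000111111111→0 (0)
106  11010001111111110→1 (0)
107  10100011111111100→1 (1)
108  01000111111111001→0 (0)
109  10001111111110010→1 (1)
110  00011111111100101→0 (1)
111  00111111111001011→0 (1)
112  01111111110010111→0 (1)
113  11111111100101111→1 (0)
114  11111111001011110→1 (0)
115  11111110010111100→1 (0)
116  11111100101111000→1 (0)
117  11111001011110000→1 (0)
118  11110010111100000→1 (0)
119  11100101111000000→1 (1)
120  11001011110000001→1 (1)
121  10010111100000011→1 (0)
122  00101111000000110→0 (0)
123  01011110000001100→0 (1)

0110010011110101001000011010111000010110011011110101001010001010111000110110111011111100000011001000111000110100011111111100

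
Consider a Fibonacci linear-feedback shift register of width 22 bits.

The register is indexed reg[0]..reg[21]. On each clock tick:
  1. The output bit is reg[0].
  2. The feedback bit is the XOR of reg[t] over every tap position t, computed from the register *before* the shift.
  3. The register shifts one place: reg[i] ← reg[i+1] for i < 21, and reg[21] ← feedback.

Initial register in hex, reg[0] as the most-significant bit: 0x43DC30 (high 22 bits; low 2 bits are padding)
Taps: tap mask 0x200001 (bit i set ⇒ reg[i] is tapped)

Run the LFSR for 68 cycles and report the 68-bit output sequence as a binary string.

01000011110111000011000111110101101000001000010101100100111111000001

k : reg_k → out_k, fb_k
0: 0100001111011100001100 → 0, fb=0
1: 1000011110111000011000 → 1, fb=1
2: 0000111101110000110001 → 0, fb=1
3: 0001111011100001100011 → 0, fb=1
4: 0011110111000011000111 → 0, fb=1
5: 0111101110000110001111 → 0, fb=1
6: 1111011100001100011111 → 1, fb=0
7: 1110111000011000111110 → 1, fb=1
8: 1101110000110001111101 → 1, fb=0
9: 1011100001100011111010 → 1, fb=1
10: 0111000011000111110101 → 0, fb=1
11: 1110000110001111101011 → 1, fb=0
12: 1100001100011111010110 → 1, fb=1
13: 1000011000111110101101 → 1, fb=0
14: 0000110001111101011010 → 0, fb=0
15: 0001100011111010110100 → 0, fb=0
16: 0011000111110101101000 → 0, fb=0
17: 0110001111101011010000 → 0, fb=0
18: 1100011111010110100000 → 1, fb=1
19: 1000111110101101000001 → 1, fb=0
20: 0001111101011010000010 → 0, fb=0
21: 0011111010110100000100 → 0, fb=0
22: 0111110101101000001000 → 0, fb=0
23: 1111101011010000010000 → 1, fb=1
24: 1111010110100000100001 → 1, fb=0
25: 1110101101000001000010 → 1, fb=1
26: 1101011010000010000101 → 1, fb=0
27: 1010110100000100001010 → 1, fb=1
28: 0101101000001000010101 → 0, fb=1
29: 1011010000010000101011 → 1, fb=0
30: 0110100000100001010110 → 0, fb=0
31: 1101000001000010101100 → 1, fb=1
32: 1010000010000101011001 → 1, fb=0
33: 0100000100001010110010 → 0, fb=0
34: 1000001000010101100100 → 1, fb=1
35: 0000010000101011001001 → 0, fb=1
36: 0000100001010110010011 → 0, fb=1
37: 0001000010101100100111 → 0, fb=1
38: 0010000101011001001111 → 0, fb=1
39: 0100001010110010011111 → 0, fb=1
40: 1000010101100100111111 → 1, fb=0
41: 0000101011001001111110 → 0, fb=0
42: 0001010110010011111100 → 0, fb=0
43: 0010101100100111111000 → 0, fb=0
44: 0101011001001111110000 → 0, fb=0
45: 1010110010011111100000 → 1, fb=1
46: 0101100100111111000001 → 0, fb=1
47: 1011001001111110000011 → 1, fb=0
48: 0110010011111100000110 → 0, fb=0
49: 1100100111111000001100 → 1, fb=1
50: 1001001111110000011001 → 1, fb=0
51: 0010011111100000110010 → 0, fb=0
52: 0100111111000001100100 → 0, fb=0
53: 1001111110000011001000 → 1, fb=1
54: 0011111100000110010001 → 0, fb=1
55: 0111111000001100100011 → 0, fb=1
56: 1111110000011001000111 → 1, fb=0
57: 1111100000110010001110 → 1, fb=1
58: 1111000001100100011101 → 1, fb=0
59: 1110000011001000111010 → 1, fb=1
60: 1100000110010001110101 → 1, fb=0
61: 1000001100100011101010 → 1, fb=1
62: 0000011001000111010101 → 0, fb=1
63: 0000110010001110101011 → 0, fb=1
64: 0001100100011101010111 → 0, fb=1
65: 0011001000111010101111 → 0, fb=1
66: 0110010001110101011111 → 0, fb=1
67: 1100100011101010111111 → 1, fb=0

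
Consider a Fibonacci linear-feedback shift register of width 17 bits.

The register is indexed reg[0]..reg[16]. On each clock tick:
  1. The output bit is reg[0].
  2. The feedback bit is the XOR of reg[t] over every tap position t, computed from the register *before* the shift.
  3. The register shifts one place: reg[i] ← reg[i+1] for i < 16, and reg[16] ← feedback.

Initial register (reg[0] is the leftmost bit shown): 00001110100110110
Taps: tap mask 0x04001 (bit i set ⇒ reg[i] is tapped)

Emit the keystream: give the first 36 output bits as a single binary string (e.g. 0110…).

tick  register→output (feedback)
  0  00001110100110110→0 (1)
  1  00011101001101101→0 (1)
  2  00111010011011011→0 (0)
  3  01110100110110110→0 (1)
  4  11101001101101101→1 (0)
  5  11010011011011010→1 (1)
  6  10100110110110101→1 (0)
  7  01001101101101010→0 (0)
  8  10011011011010100→1 (0)
  9  00110110110101000→0 (0)
 10  01101101101010000→0 (0)
 11  11011011010100000→1 (1)
 12  10110110101000001→1 (1)
 13  01101101010000011→0 (0)
 14  11011010100000110→1 (0)
 15  10110101000001100→1 (0)
 16  01101010000011000→0 (0)
 17  11010100000110000→1 (1)
 18  10101000001100001→1 (1)
 19  01010000011000011→0 (0)
 20  10100000110000110→1 (0)
 21  01000001100001100→0 (1)
 22  10000011000011001→1 (1)
 23  00000110000110011→0 (0)
 24  00001100001100110→0 (1)
 25  00011000011001101→0 (1)
 26  00110000110011011→0 (0)
 27  01100001100110110→0 (1)
 28  11000011001101101→1 (0)
 29  10000110011011010→1 (1)
 30  00001100110110101→0 (1)
 31  00011001101101011→0 (0)
 32  00110011011010110→0 (1)
 33  01100110110101101→0 (1)
 34  11001101101011011→1 (1)
 35  10011011010110111→1 (0)

000011101001101101101010000011000011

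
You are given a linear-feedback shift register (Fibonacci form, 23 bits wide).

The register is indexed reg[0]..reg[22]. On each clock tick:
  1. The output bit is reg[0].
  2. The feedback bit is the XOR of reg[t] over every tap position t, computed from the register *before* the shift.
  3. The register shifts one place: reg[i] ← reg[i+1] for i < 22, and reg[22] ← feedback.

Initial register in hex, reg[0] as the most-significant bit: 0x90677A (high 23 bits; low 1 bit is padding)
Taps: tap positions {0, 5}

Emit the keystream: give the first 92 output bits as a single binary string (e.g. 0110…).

10010000011001110111101100111001000100000011100000110110001011100111110111100111110000111000

tick  register→output (feedback)
  0  10010000011001110111101→1 (1)
  1  00100000110011101111011→0 (0)
  2  01000001100111011110110→0 (0)
  3  10000011001110111101100→1 (1)
  4  00000110011101111011001→0 (1)
  5  00001100111011110110011→0 (1)
  6  00011001110111101100111→0 (0)
  7  00110011101111011001110→0 (0)
  8  01100111011110110011100→0 (1)
  9  11001110111101100111001→1 (0)
 10  10011101111011001110010→1 (0)
 11  00111011110110011100100→0 (0)
 12  01110111101100111001000→0 (1)
 13  11101111011001110010001→1 (0)
 14  11011110110011100100010→1 (0)
 15  10111101100111001000100→1 (0)
 16  01111011001110010001000→0 (0)
 17  11110110011100100010000→1 (0)
 18  11101100111001000100000→1 (0)
 19  11011001110010001000000→1 (1)
 20  10110011100100010000001→1 (1)
 21  01100111001000100000011→0 (1)
 22  11001110010001000000111→1 (0)
 23  10011100100010000001110→1 (0)
 24  00111001000100000011100→0 (0)
 25  01110010001000000111000→0 (0)
 26  11100100010000001110000→1 (0)
 27  11001000100000011100000→1 (1)
 28  10010001000000111000001→1 (1)
 29  00100010000001110000011→0 (0)
 30  01000100000011100000110→0 (1)
 31  10001000000111000001101→1 (1)
 32  00010000001110000011011→0 (0)
 33  00100000011100000110110→0 (0)
 34  01000000111000001101100→0 (0)
 35  10000001110000011011000→1 (1)
 36  00000011100000110110001→0 (0)
 37  00000111000001101100010→0 (1)
 38  00001110000011011000101→0 (1)
 39  00011100000110110001011→0 (1)
 40  00111000001101100010111→0 (0)
 41  01110000011011000101110→0 (0)
 42  11100000110110001011100→1 (1)
 43  11000001101100010111001→1 (1)
 44  10000011011000101110011→1 (1)
 45  00000110110001011100111→0 (1)
 46  00001101100010111001111→0 (1)
 47  00011011000101110011111→0 (0)
 48  00110110001011100111110→0 (1)
 49  01101100010111001111101→0 (1)
 50  11011000101110011111011→1 (1)
 51  10110001011100111110111→1 (1)
 52  01100010111001111101111→0 (0)
 53  11000101110011111011110→1 (0)
 54  10001011100111110111100→1 (1)
 55  00010111001111101111001→0 (1)
 56  00101110011111011110011→0 (1)
 57  01011100111110111100111→0 (1)
 58  10111001111101111001111→1 (1)
 59  01110011111011110011111→0 (0)
 60  11100111110111100111110→1 (0)
 61  11001111101111001111100→1 (0)
 62  10011111011110011111000→1 (0)
 63  00111110111100111110000→0 (1)
 64  01111101111001111100001→0 (1)
 65  11111011110011111000011→1 (1)
 66  11110111100111110000111→1 (0)
 67  11101111001111100001110→1 (0)
 68  11011110011111000011100→1 (0)
 69  10111100111110000111000→1 (0)
 70  01111001111100001110000→0 (0)
 71  11110011111000011100000→1 (1)
 72  11100111110000111000001→1 (0)
 73  11001111100001110000010→1 (0)
 74  10011111000011100000100→1 (0)
 75  00111110000111000001000→0 (1)
 76  01111100001110000010001→0 (1)
 77  11111000011100000100011→1 (1)
 78  11110000111000001000111→1 (1)
 79  11100001110000010001111→1 (1)
 80  11000011100000100011111→1 (1)
 81  10000111000001000111111→1 (0)
 82  00001110000010001111110→0 (1)
 83  00011100000100011111101→0 (1)
 84  00111000001000111111011→0 (0)
 85  01110000010001111110110→0 (0)
 86  11100000100011111101100→1 (1)
 87  11000001000111111011001→1 (1)
 88  10000010001111110110011→1 (1)
 89  00000100011111101100111→0 (1)
 90  00001000111111011001111→0 (0)
 91  00010001111110110011110→0 (0)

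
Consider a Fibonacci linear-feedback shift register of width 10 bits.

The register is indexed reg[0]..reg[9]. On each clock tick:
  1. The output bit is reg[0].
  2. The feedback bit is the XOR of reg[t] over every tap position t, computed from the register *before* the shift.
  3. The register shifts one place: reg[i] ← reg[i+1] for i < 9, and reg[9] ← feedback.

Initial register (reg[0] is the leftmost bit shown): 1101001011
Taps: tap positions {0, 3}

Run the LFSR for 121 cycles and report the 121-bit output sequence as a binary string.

tick  register→output (feedback)
  0  1101001011→1 (0)
  1  1010010110→1 (1)
  2  0100101101→0 (0)
  3  1001011010→1 (0)
  4  0010110100→0 (0)
  5  0101101000→0 (1)
  6  1011010001→1 (0)
  7  0110100010→0 (0)
  8  1101000100→1 (0)
  9  1010001000→1 (1)
 10  0100010001→0 (0)
 11  1000100010→1 (1)
 12  0001000101→0 (1)
 13  0010001011→0 (0)
 14  0100010110→0 (0)
 15  1000101100→1 (1)
 16  0001011001→0 (1)
 17  0010110011→0 (0)
 18  0101100110→0 (1)
 19  1011001101→1 (0)
 20  0110011010→0 (0)
 21  1100110100→1 (1)
 22  1001101001→1 (0)
 23  0011010010→0 (1)
 24  0110100101→0 (0)
 25  1101001010→1 (0)
 26  1010010100→1 (1)
 27  0100101001→0 (0)
 28  1001010010→1 (0)
 29  0010100100→0 (0)
 30  0101001000→0 (1)
 31  1010010001→1 (1)
 32  0100100011→0 (0)
 33  1001000110→1 (0)
 34  0010001100→0 (0)
 35  0100011000→0 (0)
 36  1000110000→1 (1)
 37  0001100001→0 (1)
 38  0011000011→0 (1)
 39  0110000111→0 (0)
 40  1100001110→1 (1)
 41  1000011101→1 (1)
 42  0000111011→0 (0)
 43  0001110110→0 (1)
 44  0011101101→0 (1)
 45  0111011011→0 (1)
 46  1110110111→1 (1)
 47  1101101111→1 (0)
 48  1011011110→1 (0)
 49  0110111100→0 (0)
 50  1101111000→1 (0)
 51  1011110000→1 (0)
 52  0111100000→0 (1)
 53  1111000001→1 (0)
 54  1110000010→1 (1)
 55  1100000101→1 (1)
 56  1000001011→1 (1)
 57  0000010111→0 (0)
 58  0000101110→0 (0)
 59  0001011100→0 (1)
 60  0010111001→0 (0)
 61  0101110010→0 (1)
 62  1011100101→1 (0)
 63  0111001010→0 (1)
 64  1110010101→1 (1)
 65  1100101011→1 (1)
 66  1001010111→1 (0)
 67  0010101110→0 (0)
 68  0101011100→0 (1)
 69  1010111001→1 (1)
 70  0101110011→0 (1)
 71  1011100111→1 (0)
 72  0111001110→0 (1)
 73  1110011101→1 (1)
 74  1100111011→1 (1)
 75  1001110111→1 (0)
 76  0011101110→0 (1)
 77  0111011101→0 (1)
 78  1110111011→1 (1)
 79  1101110111→1 (0)
 80  1011101110→1 (0)
 81  0111011100→0 (1)
 82  1110111001→1 (1)
 83  1101110011→1 (0)
 84  1011100110→1 (0)
 85  0111001100→0 (1)
 86  1110011001→1 (1)
 87  1100110011→1 (1)
 88  1001100111→1 (0)
 89  0011001110→0 (1)
 90  0110011101→0 (0)
 91  1100111010→1 (1)
 92  1001110101→1 (0)
 93  0011101010→0 (1)
 94  0111010101→0 (1)
 95  1110101011→1 (1)
 96  1101010111→1 (0)
 97  1010101110→1 (1)
 98  0101011101→0 (1)
 99  1010111011→1 (1)
100  0101110111→0 (1)
101  1011101111→1 (0)
102  0111011110→0 (1)
103  1110111101→1 (1)
104  1101111011→1 (0)
105  1011110110→1 (0)
106  0111101100→0 (1)
107  1111011001→1 (0)
108  1110110010→1 (1)
109  1101100101→1 (0)
110  1011001010→1 (0)
111  0110010100→0 (0)
112  1100101000→1 (1)
113  1001010001→1 (0)
114  0010100010→0 (0)
115  0101000100→0 (1)
116  1010001001→1 (1)
117  0100010011→0 (0)
118  1000100110→1 (1)
119  0001001101→0 (1)
120  0010011011→0 (0)

1101001011010001000101100110100101001000110000111011011110000010111001010111001110111011100110011101010111011110110010100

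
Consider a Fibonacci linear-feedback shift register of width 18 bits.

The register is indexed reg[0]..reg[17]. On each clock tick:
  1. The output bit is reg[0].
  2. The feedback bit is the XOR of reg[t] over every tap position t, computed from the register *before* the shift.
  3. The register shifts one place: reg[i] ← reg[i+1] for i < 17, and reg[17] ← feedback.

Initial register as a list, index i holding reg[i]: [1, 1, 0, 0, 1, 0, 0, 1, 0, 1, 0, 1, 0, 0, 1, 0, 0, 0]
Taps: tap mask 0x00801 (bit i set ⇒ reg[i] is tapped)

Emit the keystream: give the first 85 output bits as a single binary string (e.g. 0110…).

1100100101010010000101100111100001110101011101001111010010110100010101011000011000011

tick  register→output (feedback)
  0  110010010101001000→1 (0)
  1  100100101010010000→1 (1)
  2  001001010100100001→0 (0)
  3  010010101001000010→0 (1)
  4  100101010010000101→1 (1)
  5  001010100100001011→0 (0)
  6  010101001000010110→0 (0)
  7  101010010000101100→1 (1)
  8  010100100001011001→0 (1)
  9  101001000010110011→1 (1)
 10  010010000101100111→0 (1)
 11  100100001011001111→1 (0)
 12  001000010110011110→0 (0)
 13  010000101100111100→0 (0)
 14  100001011001111000→1 (0)
 15  000010110011110000→0 (1)
 16  000101100111100001→0 (1)
 17  001011001111000011→0 (1)
 18  010110011110000111→0 (0)
 19  101100111100001110→1 (1)
 20  011001111000011101→0 (0)
 21  110011110000111010→1 (1)
 22  100111100001110101→1 (0)
 23  001111000011101010→0 (1)
 24  011110000111010101→0 (1)
 25  111100001110101011→1 (1)
 26  111000011101010111→1 (0)
 27  110000111010101110→1 (1)
 28  100001110101011101→1 (0)
 29  000011101010111010→0 (0)
 30  000111010101110100→0 (1)
 31  001110101011101001→0 (1)
 32  011101010111010011→0 (1)
 33  111010101110100111→1 (1)
 34  110101011101001111→1 (0)
 35  101010111010011110→1 (1)
 36  010101110100111101→0 (0)
 37  101011101001111010→1 (0)
 38  010111010011110100→0 (1)
 39  101110100111101001→1 (0)
 40  011101001111010010→0 (1)
 41  111010011110100101→1 (1)
 42  110100111101001011→1 (0)
 43  101001111010010110→1 (1)
 44  010011110100101101→0 (0)
 45  100111101001011010→1 (0)
 46  001111010010110100→0 (0)
 47  011110100101101000→0 (1)
 48  111101001011010001→1 (0)
 49  111010010110100010→1 (1)
 50  110100101101000101→1 (0)
 51  101001011010001010→1 (1)
 52  010010110100010101→0 (0)
 53  100101101000101010→1 (1)
 54  001011010001010101→0 (1)
 55  010110100010101011→0 (0)
 56  101101000101010110→1 (0)
 57  011010001010101100→0 (0)
 58  110100010101011000→1 (0)
 59  101000101010110000→1 (1)
 60  010001010101100001→0 (1)
 61  100010101011000011→1 (0)
 62  000101010110000110→0 (0)
 63  001010101100001100→0 (0)
 64  010101011000011000→0 (0)
 65  101010110000110000→1 (1)
 66  010101100001100001→0 (1)
 67  101011000011000011→1 (0)
 68  010110000110000110→0 (0)
 69  101100001100001100→1 (1)
 70  011000011000011001→0 (0)
 71  110000110000110010→1 (1)
 72  100001100001100101→1 (0)
 73  000011000011001010→0 (1)
 74  000110000110010101→0 (0)
 75  001100001100101010→0 (0)
 76  011000011001010100→0 (1)
 77  110000110010101001→1 (1)
 78  100001100101010011→1 (0)
 79  000011001010100110→0 (0)
 80  000110010101001100→0 (1)
 81  001100101010011001→0 (0)
 82  011001010100110010→0 (0)
 83  110010101001100100→1 (0)
 84  100101010011001000→1 (0)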